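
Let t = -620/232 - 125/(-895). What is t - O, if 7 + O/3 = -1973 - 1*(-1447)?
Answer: 16574523/10382 ≈ 1596.5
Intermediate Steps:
O = -1599 (O = -21 + 3*(-1973 - 1*(-1447)) = -21 + 3*(-1973 + 1447) = -21 + 3*(-526) = -21 - 1578 = -1599)
t = -26295/10382 (t = -620*1/232 - 125*(-1/895) = -155/58 + 25/179 = -26295/10382 ≈ -2.5327)
t - O = -26295/10382 - 1*(-1599) = -26295/10382 + 1599 = 16574523/10382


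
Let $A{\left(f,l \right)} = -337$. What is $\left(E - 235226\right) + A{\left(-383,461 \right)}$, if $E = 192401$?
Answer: $-43162$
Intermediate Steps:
$\left(E - 235226\right) + A{\left(-383,461 \right)} = \left(192401 - 235226\right) - 337 = -42825 - 337 = -43162$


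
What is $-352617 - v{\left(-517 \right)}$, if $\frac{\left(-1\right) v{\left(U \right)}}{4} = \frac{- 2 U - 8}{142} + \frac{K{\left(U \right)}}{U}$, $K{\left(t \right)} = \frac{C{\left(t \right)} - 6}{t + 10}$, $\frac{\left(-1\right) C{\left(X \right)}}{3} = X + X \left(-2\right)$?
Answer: $- \frac{2187274423011}{6203483} \approx -3.5259 \cdot 10^{5}$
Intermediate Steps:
$C{\left(X \right)} = 3 X$ ($C{\left(X \right)} = - 3 \left(X + X \left(-2\right)\right) = - 3 \left(X - 2 X\right) = - 3 \left(- X\right) = 3 X$)
$K{\left(t \right)} = \frac{-6 + 3 t}{10 + t}$ ($K{\left(t \right)} = \frac{3 t - 6}{t + 10} = \frac{-6 + 3 t}{10 + t}$)
$v{\left(U \right)} = \frac{16}{71} + \frac{4 U}{71} - \frac{12 \left(-2 + U\right)}{U \left(10 + U\right)}$ ($v{\left(U \right)} = - 4 \left(\frac{- 2 U - 8}{142} + \frac{3 \frac{1}{10 + U} \left(-2 + U\right)}{U}\right) = - 4 \left(\left(-8 - 2 U\right) \frac{1}{142} + \frac{3 \left(-2 + U\right)}{U \left(10 + U\right)}\right) = - 4 \left(\left(- \frac{4}{71} - \frac{U}{71}\right) + \frac{3 \left(-2 + U\right)}{U \left(10 + U\right)}\right) = - 4 \left(- \frac{4}{71} - \frac{U}{71} + \frac{3 \left(-2 + U\right)}{U \left(10 + U\right)}\right) = \frac{16}{71} + \frac{4 U}{71} - \frac{12 \left(-2 + U\right)}{U \left(10 + U\right)}$)
$-352617 - v{\left(-517 \right)} = -352617 - \frac{4 \left(426 - -110121 - 517 \left(4 - 517\right) \left(10 - 517\right)\right)}{71 \left(-517\right) \left(10 - 517\right)} = -352617 - \frac{4}{71} \left(- \frac{1}{517}\right) \frac{1}{-507} \left(426 + 110121 - \left(-265221\right) \left(-507\right)\right) = -352617 - \frac{4}{71} \left(- \frac{1}{517}\right) \left(- \frac{1}{507}\right) \left(426 + 110121 - 134467047\right) = -352617 - \frac{4}{71} \left(- \frac{1}{517}\right) \left(- \frac{1}{507}\right) \left(-134356500\right) = -352617 - - \frac{179142000}{6203483} = -352617 + \frac{179142000}{6203483} = - \frac{2187274423011}{6203483}$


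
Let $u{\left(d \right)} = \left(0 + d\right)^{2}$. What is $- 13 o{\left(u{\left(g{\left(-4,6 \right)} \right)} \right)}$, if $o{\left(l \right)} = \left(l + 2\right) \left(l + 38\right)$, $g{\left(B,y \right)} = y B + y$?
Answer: $-1534156$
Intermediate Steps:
$g{\left(B,y \right)} = y + B y$ ($g{\left(B,y \right)} = B y + y = y + B y$)
$u{\left(d \right)} = d^{2}$
$o{\left(l \right)} = \left(2 + l\right) \left(38 + l\right)$
$- 13 o{\left(u{\left(g{\left(-4,6 \right)} \right)} \right)} = - 13 \left(76 + \left(\left(6 \left(1 - 4\right)\right)^{2}\right)^{2} + 40 \left(6 \left(1 - 4\right)\right)^{2}\right) = - 13 \left(76 + \left(\left(6 \left(-3\right)\right)^{2}\right)^{2} + 40 \left(6 \left(-3\right)\right)^{2}\right) = - 13 \left(76 + \left(\left(-18\right)^{2}\right)^{2} + 40 \left(-18\right)^{2}\right) = - 13 \left(76 + 324^{2} + 40 \cdot 324\right) = - 13 \left(76 + 104976 + 12960\right) = \left(-13\right) 118012 = -1534156$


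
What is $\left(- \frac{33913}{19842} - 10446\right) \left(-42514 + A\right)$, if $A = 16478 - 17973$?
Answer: $\frac{9123217311005}{19842} \approx 4.5979 \cdot 10^{8}$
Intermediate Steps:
$A = -1495$
$\left(- \frac{33913}{19842} - 10446\right) \left(-42514 + A\right) = \left(- \frac{33913}{19842} - 10446\right) \left(-42514 - 1495\right) = \left(\left(-33913\right) \frac{1}{19842} - 10446\right) \left(-44009\right) = \left(- \frac{33913}{19842} - 10446\right) \left(-44009\right) = \left(- \frac{207303445}{19842}\right) \left(-44009\right) = \frac{9123217311005}{19842}$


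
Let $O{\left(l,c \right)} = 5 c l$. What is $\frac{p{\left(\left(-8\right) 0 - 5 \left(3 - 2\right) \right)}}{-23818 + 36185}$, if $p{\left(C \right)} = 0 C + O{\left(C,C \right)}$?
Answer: $\frac{125}{12367} \approx 0.010108$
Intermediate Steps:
$O{\left(l,c \right)} = 5 c l$
$p{\left(C \right)} = 5 C^{2}$ ($p{\left(C \right)} = 0 C + 5 C C = 0 + 5 C^{2} = 5 C^{2}$)
$\frac{p{\left(\left(-8\right) 0 - 5 \left(3 - 2\right) \right)}}{-23818 + 36185} = \frac{5 \left(\left(-8\right) 0 - 5 \left(3 - 2\right)\right)^{2}}{-23818 + 36185} = \frac{5 \left(0 - 5\right)^{2}}{12367} = 5 \left(0 - 5\right)^{2} \cdot \frac{1}{12367} = 5 \left(-5\right)^{2} \cdot \frac{1}{12367} = 5 \cdot 25 \cdot \frac{1}{12367} = 125 \cdot \frac{1}{12367} = \frac{125}{12367}$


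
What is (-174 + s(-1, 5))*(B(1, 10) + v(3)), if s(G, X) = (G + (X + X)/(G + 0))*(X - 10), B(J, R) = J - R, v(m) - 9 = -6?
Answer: 714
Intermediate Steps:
v(m) = 3 (v(m) = 9 - 6 = 3)
s(G, X) = (-10 + X)*(G + 2*X/G) (s(G, X) = (G + (2*X)/G)*(-10 + X) = (G + 2*X/G)*(-10 + X) = (-10 + X)*(G + 2*X/G))
(-174 + s(-1, 5))*(B(1, 10) + v(3)) = (-174 + (-20*5 + 2*5**2 + (-1)**2*(-10 + 5))/(-1))*((1 - 1*10) + 3) = (-174 - (-100 + 2*25 + 1*(-5)))*((1 - 10) + 3) = (-174 - (-100 + 50 - 5))*(-9 + 3) = (-174 - 1*(-55))*(-6) = (-174 + 55)*(-6) = -119*(-6) = 714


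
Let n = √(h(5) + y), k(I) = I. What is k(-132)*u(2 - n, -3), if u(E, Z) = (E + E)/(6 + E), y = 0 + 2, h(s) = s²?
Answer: 2904/37 + 4752*√3/37 ≈ 300.94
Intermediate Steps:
y = 2
n = 3*√3 (n = √(5² + 2) = √(25 + 2) = √27 = 3*√3 ≈ 5.1962)
u(E, Z) = 2*E/(6 + E) (u(E, Z) = (2*E)/(6 + E) = 2*E/(6 + E))
k(-132)*u(2 - n, -3) = -264*(2 - 3*√3)/(6 + (2 - 3*√3)) = -264*(2 - 3*√3)/(8 - 3*√3)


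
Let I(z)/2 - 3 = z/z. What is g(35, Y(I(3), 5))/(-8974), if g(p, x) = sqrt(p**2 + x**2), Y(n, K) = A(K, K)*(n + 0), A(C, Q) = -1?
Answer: -sqrt(1289)/8974 ≈ -0.0040007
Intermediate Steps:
I(z) = 8 (I(z) = 6 + 2*(z/z) = 6 + 2*1 = 6 + 2 = 8)
Y(n, K) = -n (Y(n, K) = -(n + 0) = -n)
g(35, Y(I(3), 5))/(-8974) = sqrt(35**2 + (-1*8)**2)/(-8974) = sqrt(1225 + (-8)**2)*(-1/8974) = sqrt(1225 + 64)*(-1/8974) = sqrt(1289)*(-1/8974) = -sqrt(1289)/8974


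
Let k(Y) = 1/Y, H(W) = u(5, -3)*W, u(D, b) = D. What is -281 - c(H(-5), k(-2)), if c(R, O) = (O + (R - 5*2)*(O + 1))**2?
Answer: -605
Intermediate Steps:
H(W) = 5*W
c(R, O) = (O + (1 + O)*(-10 + R))**2 (c(R, O) = (O + (R - 10)*(1 + O))**2 = (O + (-10 + R)*(1 + O))**2 = (O + (1 + O)*(-10 + R))**2)
-281 - c(H(-5), k(-2)) = -281 - (-10 + 5*(-5) - 9/(-2) + (5*(-5))/(-2))**2 = -281 - (-10 - 25 - 9*(-1/2) - 1/2*(-25))**2 = -281 - (-10 - 25 + 9/2 + 25/2)**2 = -281 - 1*(-18)**2 = -281 - 1*324 = -281 - 324 = -605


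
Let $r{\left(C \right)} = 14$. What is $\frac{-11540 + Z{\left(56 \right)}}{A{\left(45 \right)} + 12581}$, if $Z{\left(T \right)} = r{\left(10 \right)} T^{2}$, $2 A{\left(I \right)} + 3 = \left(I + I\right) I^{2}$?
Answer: $\frac{64728}{207409} \approx 0.31208$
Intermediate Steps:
$A{\left(I \right)} = - \frac{3}{2} + I^{3}$ ($A{\left(I \right)} = - \frac{3}{2} + \frac{\left(I + I\right) I^{2}}{2} = - \frac{3}{2} + \frac{2 I I^{2}}{2} = - \frac{3}{2} + \frac{2 I^{3}}{2} = - \frac{3}{2} + I^{3}$)
$Z{\left(T \right)} = 14 T^{2}$
$\frac{-11540 + Z{\left(56 \right)}}{A{\left(45 \right)} + 12581} = \frac{-11540 + 14 \cdot 56^{2}}{\left(- \frac{3}{2} + 45^{3}\right) + 12581} = \frac{-11540 + 14 \cdot 3136}{\left(- \frac{3}{2} + 91125\right) + 12581} = \frac{-11540 + 43904}{\frac{182247}{2} + 12581} = \frac{32364}{\frac{207409}{2}} = 32364 \cdot \frac{2}{207409} = \frac{64728}{207409}$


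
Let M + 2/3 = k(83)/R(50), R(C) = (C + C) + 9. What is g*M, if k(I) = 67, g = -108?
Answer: 612/109 ≈ 5.6147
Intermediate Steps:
R(C) = 9 + 2*C (R(C) = 2*C + 9 = 9 + 2*C)
M = -17/327 (M = -2/3 + 67/(9 + 2*50) = -2/3 + 67/(9 + 100) = -2/3 + 67/109 = -17/327 ≈ -0.051988)
g*M = -108*(-17/327) = 612/109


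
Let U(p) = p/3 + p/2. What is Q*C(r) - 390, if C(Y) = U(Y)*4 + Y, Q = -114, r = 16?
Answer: -8294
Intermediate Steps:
U(p) = 5*p/6 (U(p) = p*(⅓) + p*(½) = p/3 + p/2 = 5*p/6)
C(Y) = 13*Y/3 (C(Y) = (5*Y/6)*4 + Y = 10*Y/3 + Y = 13*Y/3)
Q*C(r) - 390 = -494*16 - 390 = -114*208/3 - 390 = -7904 - 390 = -8294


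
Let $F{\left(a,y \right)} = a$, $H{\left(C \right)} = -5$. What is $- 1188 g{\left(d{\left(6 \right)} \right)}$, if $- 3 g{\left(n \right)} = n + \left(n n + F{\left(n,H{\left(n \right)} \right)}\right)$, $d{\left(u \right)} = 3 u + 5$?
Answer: $227700$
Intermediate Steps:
$d{\left(u \right)} = 5 + 3 u$
$g{\left(n \right)} = - \frac{2 n}{3} - \frac{n^{2}}{3}$ ($g{\left(n \right)} = - \frac{n + \left(n n + n\right)}{3} = - \frac{n + \left(n^{2} + n\right)}{3} = - \frac{n + \left(n + n^{2}\right)}{3} = - \frac{n^{2} + 2 n}{3} = - \frac{2 n}{3} - \frac{n^{2}}{3}$)
$- 1188 g{\left(d{\left(6 \right)} \right)} = - 1188 \frac{\left(5 + 3 \cdot 6\right) \left(-2 - \left(5 + 3 \cdot 6\right)\right)}{3} = - 1188 \frac{\left(5 + 18\right) \left(-2 - \left(5 + 18\right)\right)}{3} = - 1188 \cdot \frac{1}{3} \cdot 23 \left(-2 - 23\right) = - 1188 \cdot \frac{1}{3} \cdot 23 \left(-25\right) = \left(-1188\right) \left(- \frac{575}{3}\right) = 227700$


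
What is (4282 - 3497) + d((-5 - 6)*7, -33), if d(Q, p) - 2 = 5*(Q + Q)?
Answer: 17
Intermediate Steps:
d(Q, p) = 2 + 10*Q (d(Q, p) = 2 + 5*(Q + Q) = 2 + 5*(2*Q) = 2 + 10*Q)
(4282 - 3497) + d((-5 - 6)*7, -33) = (4282 - 3497) + (2 + 10*((-5 - 6)*7)) = 785 + (2 + 10*(-11*7)) = 785 + (2 + 10*(-77)) = 785 + (2 - 770) = 785 - 768 = 17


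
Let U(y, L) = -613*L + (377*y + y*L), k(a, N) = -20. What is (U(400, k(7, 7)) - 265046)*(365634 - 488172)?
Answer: 13477464468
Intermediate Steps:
U(y, L) = -613*L + 377*y + L*y (U(y, L) = -613*L + (377*y + L*y) = -613*L + 377*y + L*y)
(U(400, k(7, 7)) - 265046)*(365634 - 488172) = ((-613*(-20) + 377*400 - 20*400) - 265046)*(365634 - 488172) = ((12260 + 150800 - 8000) - 265046)*(-122538) = (155060 - 265046)*(-122538) = -109986*(-122538) = 13477464468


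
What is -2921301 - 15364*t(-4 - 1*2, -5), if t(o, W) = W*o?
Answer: -3382221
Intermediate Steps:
-2921301 - 15364*t(-4 - 1*2, -5) = -2921301 - 15364*(-5*(-4 - 1*2)) = -2921301 - 15364*(-5*(-4 - 2)) = -2921301 - 15364*(-5*(-6)) = -2921301 - 15364*30 = -2921301 - 1*460920 = -2921301 - 460920 = -3382221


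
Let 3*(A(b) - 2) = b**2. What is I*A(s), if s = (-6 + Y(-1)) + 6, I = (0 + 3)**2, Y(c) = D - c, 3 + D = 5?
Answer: 45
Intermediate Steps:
D = 2 (D = -3 + 5 = 2)
Y(c) = 2 - c
I = 9 (I = 3**2 = 9)
s = 3 (s = (-6 + (2 - 1*(-1))) + 6 = (-6 + (2 + 1)) + 6 = (-6 + 3) + 6 = -3 + 6 = 3)
A(b) = 2 + b**2/3
I*A(s) = 9*(2 + (1/3)*3**2) = 9*(2 + (1/3)*9) = 9*(2 + 3) = 9*5 = 45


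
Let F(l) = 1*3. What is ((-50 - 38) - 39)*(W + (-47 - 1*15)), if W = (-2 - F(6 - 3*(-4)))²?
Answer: 4699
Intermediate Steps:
F(l) = 3
W = 25 (W = (-2 - 1*3)² = (-2 - 3)² = (-5)² = 25)
((-50 - 38) - 39)*(W + (-47 - 1*15)) = ((-50 - 38) - 39)*(25 + (-47 - 1*15)) = (-88 - 39)*(25 + (-47 - 15)) = -127*(25 - 62) = -127*(-37) = 4699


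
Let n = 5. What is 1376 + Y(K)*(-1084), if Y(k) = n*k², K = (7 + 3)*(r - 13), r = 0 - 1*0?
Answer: -91596624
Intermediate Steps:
r = 0 (r = 0 + 0 = 0)
K = -130 (K = (7 + 3)*(0 - 13) = 10*(-13) = -130)
Y(k) = 5*k²
1376 + Y(K)*(-1084) = 1376 + (5*(-130)²)*(-1084) = 1376 + (5*16900)*(-1084) = 1376 + 84500*(-1084) = 1376 - 91598000 = -91596624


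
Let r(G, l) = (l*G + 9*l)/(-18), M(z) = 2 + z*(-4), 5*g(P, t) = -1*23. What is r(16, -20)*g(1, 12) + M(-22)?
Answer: -340/9 ≈ -37.778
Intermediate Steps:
g(P, t) = -23/5 (g(P, t) = (-1*23)/5 = (⅕)*(-23) = -23/5)
M(z) = 2 - 4*z
r(G, l) = -l/2 - G*l/18 (r(G, l) = (G*l + 9*l)*(-1/18) = (9*l + G*l)*(-1/18) = -l/2 - G*l/18)
r(16, -20)*g(1, 12) + M(-22) = -1/18*(-20)*(9 + 16)*(-23/5) + (2 - 4*(-22)) = -1/18*(-20)*25*(-23/5) + (2 + 88) = (250/9)*(-23/5) + 90 = -1150/9 + 90 = -340/9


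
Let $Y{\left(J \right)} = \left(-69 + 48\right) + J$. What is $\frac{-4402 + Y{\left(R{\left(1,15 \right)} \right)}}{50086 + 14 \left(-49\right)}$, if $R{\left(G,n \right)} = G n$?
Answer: $- \frac{29}{325} \approx -0.089231$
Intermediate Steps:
$Y{\left(J \right)} = -21 + J$
$\frac{-4402 + Y{\left(R{\left(1,15 \right)} \right)}}{50086 + 14 \left(-49\right)} = \frac{-4402 + \left(-21 + 1 \cdot 15\right)}{50086 + 14 \left(-49\right)} = \frac{-4402 + \left(-21 + 15\right)}{50086 - 686} = \frac{-4402 - 6}{49400} = \left(-4408\right) \frac{1}{49400} = - \frac{29}{325}$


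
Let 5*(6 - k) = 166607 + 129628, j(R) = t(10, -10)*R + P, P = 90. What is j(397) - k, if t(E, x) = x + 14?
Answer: 60919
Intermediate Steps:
t(E, x) = 14 + x
j(R) = 90 + 4*R (j(R) = (14 - 10)*R + 90 = 4*R + 90 = 90 + 4*R)
k = -59241 (k = 6 - (166607 + 129628)/5 = 6 - 1/5*296235 = 6 - 59247 = -59241)
j(397) - k = (90 + 4*397) - 1*(-59241) = (90 + 1588) + 59241 = 1678 + 59241 = 60919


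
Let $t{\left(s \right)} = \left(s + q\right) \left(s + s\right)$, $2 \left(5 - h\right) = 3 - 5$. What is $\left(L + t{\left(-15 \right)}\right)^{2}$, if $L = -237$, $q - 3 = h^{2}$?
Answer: $915849$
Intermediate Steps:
$h = 6$ ($h = 5 - \frac{3 - 5}{2} = 5 - -1 = 5 + 1 = 6$)
$q = 39$ ($q = 3 + 6^{2} = 3 + 36 = 39$)
$t{\left(s \right)} = 2 s \left(39 + s\right)$ ($t{\left(s \right)} = \left(s + 39\right) \left(s + s\right) = \left(39 + s\right) 2 s = 2 s \left(39 + s\right)$)
$\left(L + t{\left(-15 \right)}\right)^{2} = \left(-237 + 2 \left(-15\right) \left(39 - 15\right)\right)^{2} = \left(-237 + 2 \left(-15\right) 24\right)^{2} = \left(-237 - 720\right)^{2} = \left(-957\right)^{2} = 915849$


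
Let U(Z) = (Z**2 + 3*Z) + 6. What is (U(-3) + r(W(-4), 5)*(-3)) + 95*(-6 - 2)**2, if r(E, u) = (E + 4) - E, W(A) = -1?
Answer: 6074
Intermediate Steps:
U(Z) = 6 + Z**2 + 3*Z
r(E, u) = 4 (r(E, u) = (4 + E) - E = 4)
(U(-3) + r(W(-4), 5)*(-3)) + 95*(-6 - 2)**2 = ((6 + (-3)**2 + 3*(-3)) + 4*(-3)) + 95*(-6 - 2)**2 = ((6 + 9 - 9) - 12) + 95*(-8)**2 = (6 - 12) + 95*64 = -6 + 6080 = 6074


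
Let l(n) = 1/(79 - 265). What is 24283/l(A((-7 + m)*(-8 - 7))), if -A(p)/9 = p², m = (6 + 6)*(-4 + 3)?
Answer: -4516638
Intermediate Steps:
m = -12 (m = 12*(-1) = -12)
A(p) = -9*p²
l(n) = -1/186 (l(n) = 1/(-186) = -1/186)
24283/l(A((-7 + m)*(-8 - 7))) = 24283/(-1/186) = 24283*(-186) = -4516638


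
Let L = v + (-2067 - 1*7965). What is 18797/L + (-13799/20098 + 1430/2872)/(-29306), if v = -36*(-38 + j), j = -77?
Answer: -1987291180060231/622926172396632 ≈ -3.1903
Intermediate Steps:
v = 4140 (v = -36*(-38 - 77) = -36*(-115) = 4140)
L = -5892 (L = 4140 + (-2067 - 1*7965) = 4140 + (-2067 - 7965) = 4140 - 10032 = -5892)
18797/L + (-13799/20098 + 1430/2872)/(-29306) = 18797/(-5892) + (-13799/20098 + 1430/2872)/(-29306) = 18797*(-1/5892) + (-13799*1/20098 + 1430*(1/2872))*(-1/29306) = -18797/5892 + (-13799/20098 + 715/1436)*(-1/29306) = -18797/5892 - 2722647/14430364*(-1/29306) = -18797/5892 + 2722647/422896247384 = -1987291180060231/622926172396632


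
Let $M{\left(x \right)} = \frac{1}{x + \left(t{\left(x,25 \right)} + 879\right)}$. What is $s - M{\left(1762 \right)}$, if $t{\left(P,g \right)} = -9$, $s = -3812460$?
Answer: $- \frac{10034394721}{2632} \approx -3.8125 \cdot 10^{6}$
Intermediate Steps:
$M{\left(x \right)} = \frac{1}{870 + x}$ ($M{\left(x \right)} = \frac{1}{x + \left(-9 + 879\right)} = \frac{1}{x + 870} = \frac{1}{870 + x}$)
$s - M{\left(1762 \right)} = -3812460 - \frac{1}{870 + 1762} = -3812460 - \frac{1}{2632} = - \frac{10034394721}{2632}$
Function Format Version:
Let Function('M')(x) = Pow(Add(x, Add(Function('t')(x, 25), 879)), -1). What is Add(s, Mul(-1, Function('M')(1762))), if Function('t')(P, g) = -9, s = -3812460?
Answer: Rational(-10034394721, 2632) ≈ -3.8125e+6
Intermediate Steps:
Function('M')(x) = Pow(Add(870, x), -1) (Function('M')(x) = Pow(Add(x, Add(-9, 879)), -1) = Pow(Add(x, 870), -1) = Pow(Add(870, x), -1))
Add(s, Mul(-1, Function('M')(1762))) = Add(-3812460, Mul(-1, Pow(Add(870, 1762), -1))) = Add(-3812460, Mul(-1, Pow(2632, -1))) = Add(-3812460, Mul(-1, Rational(1, 2632))) = Add(-3812460, Rational(-1, 2632)) = Rational(-10034394721, 2632)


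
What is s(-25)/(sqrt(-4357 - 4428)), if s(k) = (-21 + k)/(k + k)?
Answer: -23*I*sqrt(8785)/219625 ≈ -0.0098156*I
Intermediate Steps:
s(k) = (-21 + k)/(2*k) (s(k) = (-21 + k)/((2*k)) = (-21 + k)*(1/(2*k)) = (-21 + k)/(2*k))
s(-25)/(sqrt(-4357 - 4428)) = ((1/2)*(-21 - 25)/(-25))/(sqrt(-4357 - 4428)) = ((1/2)*(-1/25)*(-46))/(sqrt(-8785)) = 23/(25*((I*sqrt(8785)))) = 23*(-I*sqrt(8785)/8785)/25 = -23*I*sqrt(8785)/219625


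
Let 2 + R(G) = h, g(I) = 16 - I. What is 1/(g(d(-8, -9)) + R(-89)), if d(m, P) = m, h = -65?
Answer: -1/43 ≈ -0.023256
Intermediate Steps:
R(G) = -67 (R(G) = -2 - 65 = -67)
1/(g(d(-8, -9)) + R(-89)) = 1/((16 - 1*(-8)) - 67) = 1/((16 + 8) - 67) = 1/(24 - 67) = 1/(-43) = -1/43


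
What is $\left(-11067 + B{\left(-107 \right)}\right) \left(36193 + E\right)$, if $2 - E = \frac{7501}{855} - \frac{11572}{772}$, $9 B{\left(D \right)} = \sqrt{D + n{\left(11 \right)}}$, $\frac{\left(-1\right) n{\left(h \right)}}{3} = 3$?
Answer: $- \frac{22037140682683}{55005} + \frac{11947487494 i \sqrt{29}}{1485135} \approx -4.0064 \cdot 10^{8} + 43322.0 i$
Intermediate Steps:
$n{\left(h \right)} = -9$ ($n{\left(h \right)} = \left(-3\right) 3 = -9$)
$B{\left(D \right)} = \frac{\sqrt{-9 + D}}{9}$ ($B{\left(D \right)} = \frac{\sqrt{D - 9}}{9} = \frac{\sqrt{-9 + D}}{9}$)
$E = \frac{1355852}{165015}$ ($E = 2 - \left(\frac{7501}{855} - \frac{11572}{772}\right) = 2 - \left(7501 \cdot \frac{1}{855} - \frac{2893}{193}\right) = 2 - \left(\frac{7501}{855} - \frac{2893}{193}\right) = 2 - - \frac{1025822}{165015} = 2 + \frac{1025822}{165015} = \frac{1355852}{165015} \approx 8.2165$)
$\left(-11067 + B{\left(-107 \right)}\right) \left(36193 + E\right) = \left(-11067 + \frac{\sqrt{-9 - 107}}{9}\right) \left(36193 + \frac{1355852}{165015}\right) = \left(-11067 + \frac{\sqrt{-116}}{9}\right) \frac{5973743747}{165015} = \left(-11067 + \frac{2 i \sqrt{29}}{9}\right) \frac{5973743747}{165015} = - \frac{22037140682683}{55005} + \frac{11947487494 i \sqrt{29}}{1485135}$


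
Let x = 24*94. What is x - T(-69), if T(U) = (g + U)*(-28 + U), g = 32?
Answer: -1333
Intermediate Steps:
T(U) = (-28 + U)*(32 + U) (T(U) = (32 + U)*(-28 + U) = (-28 + U)*(32 + U))
x = 2256
x - T(-69) = 2256 - (-896 + (-69)**2 + 4*(-69)) = 2256 - (-896 + 4761 - 276) = 2256 - 1*3589 = 2256 - 3589 = -1333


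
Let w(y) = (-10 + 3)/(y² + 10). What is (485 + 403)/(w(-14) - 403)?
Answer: -60976/27675 ≈ -2.2033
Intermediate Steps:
w(y) = -7/(10 + y²)
(485 + 403)/(w(-14) - 403) = (485 + 403)/(-7/(10 + (-14)²) - 403) = 888/(-7/(10 + 196) - 403) = 888/(-7/206 - 403) = 888/(-83025/206) = 888*(-206/83025) = -60976/27675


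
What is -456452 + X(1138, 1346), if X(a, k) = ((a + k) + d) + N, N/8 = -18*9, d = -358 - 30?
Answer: -455652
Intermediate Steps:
d = -388
N = -1296 (N = 8*(-18*9) = 8*(-162) = -1296)
X(a, k) = -1684 + a + k (X(a, k) = ((a + k) - 388) - 1296 = (-388 + a + k) - 1296 = -1684 + a + k)
-456452 + X(1138, 1346) = -456452 + (-1684 + 1138 + 1346) = -456452 + 800 = -455652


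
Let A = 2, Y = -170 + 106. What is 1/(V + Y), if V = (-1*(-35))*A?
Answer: ⅙ ≈ 0.16667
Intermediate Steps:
Y = -64
V = 70 (V = -1*(-35)*2 = 35*2 = 70)
1/(V + Y) = 1/(70 - 64) = 1/6 = ⅙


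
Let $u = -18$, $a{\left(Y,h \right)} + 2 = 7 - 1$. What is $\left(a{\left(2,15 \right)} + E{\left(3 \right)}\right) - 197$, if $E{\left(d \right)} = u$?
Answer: $-211$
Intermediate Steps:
$a{\left(Y,h \right)} = 4$ ($a{\left(Y,h \right)} = -2 + \left(7 - 1\right) = -2 + 6 = 4$)
$E{\left(d \right)} = -18$
$\left(a{\left(2,15 \right)} + E{\left(3 \right)}\right) - 197 = \left(4 - 18\right) - 197 = -14 - 197 = -211$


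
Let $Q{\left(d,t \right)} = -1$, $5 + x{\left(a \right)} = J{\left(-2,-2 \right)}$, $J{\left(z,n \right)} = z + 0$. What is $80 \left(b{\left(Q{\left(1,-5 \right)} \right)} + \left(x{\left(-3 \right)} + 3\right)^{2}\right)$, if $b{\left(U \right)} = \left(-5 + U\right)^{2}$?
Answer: $4160$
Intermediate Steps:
$J{\left(z,n \right)} = z$
$x{\left(a \right)} = -7$ ($x{\left(a \right)} = -5 - 2 = -7$)
$80 \left(b{\left(Q{\left(1,-5 \right)} \right)} + \left(x{\left(-3 \right)} + 3\right)^{2}\right) = 80 \left(\left(-5 - 1\right)^{2} + \left(-7 + 3\right)^{2}\right) = 80 \left(\left(-6\right)^{2} + \left(-4\right)^{2}\right) = 80 \left(36 + 16\right) = 80 \cdot 52 = 4160$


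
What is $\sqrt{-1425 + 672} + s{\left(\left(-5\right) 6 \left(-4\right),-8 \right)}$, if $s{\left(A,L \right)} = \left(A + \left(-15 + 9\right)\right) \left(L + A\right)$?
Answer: $12768 + i \sqrt{753} \approx 12768.0 + 27.441 i$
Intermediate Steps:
$s{\left(A,L \right)} = \left(-6 + A\right) \left(A + L\right)$ ($s{\left(A,L \right)} = \left(A - 6\right) \left(A + L\right) = \left(-6 + A\right) \left(A + L\right)$)
$\sqrt{-1425 + 672} + s{\left(\left(-5\right) 6 \left(-4\right),-8 \right)} = \sqrt{-1425 + 672} + \left(\left(\left(-5\right) 6 \left(-4\right)\right)^{2} - 6 \left(-5\right) 6 \left(-4\right) - -48 + \left(-5\right) 6 \left(-4\right) \left(-8\right)\right) = \sqrt{-753} + \left(\left(\left(-30\right) \left(-4\right)\right)^{2} - 6 \left(\left(-30\right) \left(-4\right)\right) + 48 + \left(-30\right) \left(-4\right) \left(-8\right)\right) = i \sqrt{753} + \left(120^{2} - 720 + 48 + 120 \left(-8\right)\right) = i \sqrt{753} + \left(14400 - 720 + 48 - 960\right) = i \sqrt{753} + 12768 = 12768 + i \sqrt{753}$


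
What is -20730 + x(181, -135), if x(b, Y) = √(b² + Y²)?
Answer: -20730 + √50986 ≈ -20504.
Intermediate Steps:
x(b, Y) = √(Y² + b²)
-20730 + x(181, -135) = -20730 + √((-135)² + 181²) = -20730 + √(18225 + 32761) = -20730 + √50986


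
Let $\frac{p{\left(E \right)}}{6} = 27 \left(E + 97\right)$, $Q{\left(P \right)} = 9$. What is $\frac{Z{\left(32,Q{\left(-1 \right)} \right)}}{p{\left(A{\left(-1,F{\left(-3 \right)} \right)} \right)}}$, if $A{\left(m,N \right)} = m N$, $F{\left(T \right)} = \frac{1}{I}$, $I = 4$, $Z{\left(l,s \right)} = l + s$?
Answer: $\frac{82}{31347} \approx 0.0026159$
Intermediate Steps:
$F{\left(T \right)} = \frac{1}{4}$
$A{\left(m,N \right)} = N m$
$p{\left(E \right)} = 15714 + 162 E$ ($p{\left(E \right)} = 6 \cdot 27 \left(E + 97\right) = 6 \cdot 27 \left(97 + E\right) = 6 \left(2619 + 27 E\right) = 15714 + 162 E$)
$\frac{Z{\left(32,Q{\left(-1 \right)} \right)}}{p{\left(A{\left(-1,F{\left(-3 \right)} \right)} \right)}} = \frac{32 + 9}{15714 + 162 \cdot \frac{1}{4} \left(-1\right)} = \frac{41}{15714 + 162 \left(- \frac{1}{4}\right)} = \frac{41}{15714 - \frac{81}{2}} = \frac{41}{\frac{31347}{2}} = 41 \cdot \frac{2}{31347} = \frac{82}{31347}$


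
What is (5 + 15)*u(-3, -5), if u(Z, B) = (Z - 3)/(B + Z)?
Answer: 15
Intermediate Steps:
u(Z, B) = (-3 + Z)/(B + Z)
(5 + 15)*u(-3, -5) = (5 + 15)*((-3 - 3)/(-5 - 3)) = 20*(-6/(-8)) = 20*(-⅛*(-6)) = 20*(¾) = 15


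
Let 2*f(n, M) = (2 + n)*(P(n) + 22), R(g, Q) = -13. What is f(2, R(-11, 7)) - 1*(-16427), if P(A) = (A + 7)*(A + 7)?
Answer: 16633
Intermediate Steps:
P(A) = (7 + A)² (P(A) = (7 + A)*(7 + A) = (7 + A)²)
f(n, M) = (2 + n)*(22 + (7 + n)²)/2 (f(n, M) = ((2 + n)*((7 + n)² + 22))/2 = ((2 + n)*(22 + (7 + n)²))/2 = (2 + n)*(22 + (7 + n)²)/2)
f(2, R(-11, 7)) - 1*(-16427) = (71 + (½)*2³ + 8*2² + (99/2)*2) - 1*(-16427) = (71 + (½)*8 + 8*4 + 99) + 16427 = (71 + 4 + 32 + 99) + 16427 = 206 + 16427 = 16633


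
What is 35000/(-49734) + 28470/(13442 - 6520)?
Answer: 293414245/86064687 ≈ 3.4092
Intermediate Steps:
35000/(-49734) + 28470/(13442 - 6520) = 35000*(-1/49734) + 28470/6922 = -17500/24867 + 28470*(1/6922) = -17500/24867 + 14235/3461 = 293414245/86064687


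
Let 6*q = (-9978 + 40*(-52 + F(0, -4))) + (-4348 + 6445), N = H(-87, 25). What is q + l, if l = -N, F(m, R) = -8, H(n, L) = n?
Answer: -3253/2 ≈ -1626.5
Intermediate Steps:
N = -87
q = -3427/2 (q = ((-9978 + 40*(-52 - 8)) + (-4348 + 6445))/6 = ((-9978 + 40*(-60)) + 2097)/6 = ((-9978 - 2400) + 2097)/6 = (-12378 + 2097)/6 = (⅙)*(-10281) = -3427/2 ≈ -1713.5)
l = 87 (l = -1*(-87) = 87)
q + l = -3427/2 + 87 = -3253/2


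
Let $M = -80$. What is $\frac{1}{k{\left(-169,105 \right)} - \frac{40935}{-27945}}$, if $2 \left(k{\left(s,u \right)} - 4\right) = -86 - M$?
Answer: $\frac{1863}{4592} \approx 0.40571$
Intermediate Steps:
$k{\left(s,u \right)} = 1$ ($k{\left(s,u \right)} = 4 + \frac{-86 - -80}{2} = 4 + \frac{-86 + 80}{2} = 4 + \frac{1}{2} \left(-6\right) = 4 - 3 = 1$)
$\frac{1}{k{\left(-169,105 \right)} - \frac{40935}{-27945}} = \frac{1}{1 - \frac{40935}{-27945}} = \frac{1}{1 - - \frac{2729}{1863}} = \frac{1}{1 + \frac{2729}{1863}} = \frac{1}{\frac{4592}{1863}} = \frac{1863}{4592}$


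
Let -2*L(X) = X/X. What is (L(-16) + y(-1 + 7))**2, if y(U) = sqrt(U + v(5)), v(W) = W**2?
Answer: 125/4 - sqrt(31) ≈ 25.682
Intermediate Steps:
y(U) = sqrt(25 + U) (y(U) = sqrt(U + 5**2) = sqrt(U + 25) = sqrt(25 + U))
L(X) = -1/2 (L(X) = -X/(2*X) = -1/2*1 = -1/2)
(L(-16) + y(-1 + 7))**2 = (-1/2 + sqrt(25 + (-1 + 7)))**2 = (-1/2 + sqrt(25 + 6))**2 = (-1/2 + sqrt(31))**2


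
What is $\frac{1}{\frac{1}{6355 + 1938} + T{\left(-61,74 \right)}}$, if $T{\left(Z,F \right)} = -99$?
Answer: $- \frac{8293}{821006} \approx -0.010101$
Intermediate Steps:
$\frac{1}{\frac{1}{6355 + 1938} + T{\left(-61,74 \right)}} = \frac{1}{\frac{1}{6355 + 1938} - 99} = \frac{1}{\frac{1}{8293} - 99} = \frac{1}{- \frac{821006}{8293}} = - \frac{8293}{821006}$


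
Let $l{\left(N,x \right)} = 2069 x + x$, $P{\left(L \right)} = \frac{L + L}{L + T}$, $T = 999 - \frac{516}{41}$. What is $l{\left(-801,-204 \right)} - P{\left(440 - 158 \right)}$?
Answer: $- \frac{7320231508}{17335} \approx -4.2228 \cdot 10^{5}$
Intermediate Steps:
$T = \frac{40443}{41}$ ($T = 999 - \frac{516}{41} = \frac{40443}{41} \approx 986.42$)
$P{\left(L \right)} = \frac{2 L}{\frac{40443}{41} + L}$ ($P{\left(L \right)} = \frac{L + L}{L + \frac{40443}{41}} = \frac{2 L}{\frac{40443}{41} + L}$)
$l{\left(N,x \right)} = 2070 x$
$l{\left(-801,-204 \right)} - P{\left(440 - 158 \right)} = 2070 \left(-204\right) - \frac{82 \left(440 - 158\right)}{40443 + 41 \left(440 - 158\right)} = -422280 - \frac{82 \left(440 - 158\right)}{40443 + 41 \left(440 - 158\right)} = -422280 - 82 \cdot 282 \frac{1}{40443 + 41 \cdot 282} = -422280 - 82 \cdot 282 \frac{1}{40443 + 11562} = -422280 - 82 \cdot 282 \cdot \frac{1}{52005} = -422280 - \frac{7708}{17335} = - \frac{7320231508}{17335}$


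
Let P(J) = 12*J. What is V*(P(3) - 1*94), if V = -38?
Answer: 2204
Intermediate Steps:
V*(P(3) - 1*94) = -38*(12*3 - 1*94) = -38*(36 - 94) = -38*(-58) = 2204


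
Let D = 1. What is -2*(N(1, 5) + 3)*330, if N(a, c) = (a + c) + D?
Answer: -6600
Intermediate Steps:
N(a, c) = 1 + a + c (N(a, c) = (a + c) + 1 = 1 + a + c)
-2*(N(1, 5) + 3)*330 = -2*((1 + 1 + 5) + 3)*330 = -2*(7 + 3)*330 = -2*10*330 = -20*330 = -6600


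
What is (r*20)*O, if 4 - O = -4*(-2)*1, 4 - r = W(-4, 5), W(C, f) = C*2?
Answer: -960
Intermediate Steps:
W(C, f) = 2*C
r = 12 (r = 4 - 2*(-4) = 4 - 1*(-8) = 4 + 8 = 12)
O = -4 (O = 4 - (-4*(-2)) = 4 - 8 = -4)
(r*20)*O = (12*20)*(-4) = 240*(-4) = -960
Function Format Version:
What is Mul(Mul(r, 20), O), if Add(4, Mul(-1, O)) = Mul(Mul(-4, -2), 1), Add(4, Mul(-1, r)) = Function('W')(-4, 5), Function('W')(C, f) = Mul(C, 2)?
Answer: -960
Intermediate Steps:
Function('W')(C, f) = Mul(2, C)
r = 12 (r = Add(4, Mul(-1, Mul(2, -4))) = Add(4, Mul(-1, -8)) = Add(4, 8) = 12)
O = -4 (O = Add(4, Mul(-1, Mul(Mul(-4, -2), 1))) = Add(4, Mul(-1, Mul(8, 1))) = Add(4, Mul(-1, 8)) = Add(4, -8) = -4)
Mul(Mul(r, 20), O) = Mul(Mul(12, 20), -4) = Mul(240, -4) = -960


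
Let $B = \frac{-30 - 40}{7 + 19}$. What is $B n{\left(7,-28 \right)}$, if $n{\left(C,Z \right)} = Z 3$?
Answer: $\frac{2940}{13} \approx 226.15$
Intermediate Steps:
$n{\left(C,Z \right)} = 3 Z$
$B = - \frac{35}{13}$ ($B = - \frac{70}{26} = \left(-70\right) \frac{1}{26} = - \frac{35}{13} \approx -2.6923$)
$B n{\left(7,-28 \right)} = - \frac{35 \cdot 3 \left(-28\right)}{13} = \left(- \frac{35}{13}\right) \left(-84\right) = \frac{2940}{13}$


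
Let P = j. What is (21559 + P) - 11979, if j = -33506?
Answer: -23926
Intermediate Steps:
P = -33506
(21559 + P) - 11979 = (21559 - 33506) - 11979 = -11947 - 11979 = -23926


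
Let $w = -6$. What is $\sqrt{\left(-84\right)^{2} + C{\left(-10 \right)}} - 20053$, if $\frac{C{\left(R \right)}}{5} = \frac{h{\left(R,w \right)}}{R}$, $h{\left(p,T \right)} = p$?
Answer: $-20053 + \sqrt{7061} \approx -19969.0$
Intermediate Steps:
$C{\left(R \right)} = 5$ ($C{\left(R \right)} = 5 \frac{R}{R} = 5 \cdot 1 = 5$)
$\sqrt{\left(-84\right)^{2} + C{\left(-10 \right)}} - 20053 = \sqrt{\left(-84\right)^{2} + 5} - 20053 = \sqrt{7056 + 5} - 20053 = \sqrt{7061} - 20053 = -20053 + \sqrt{7061}$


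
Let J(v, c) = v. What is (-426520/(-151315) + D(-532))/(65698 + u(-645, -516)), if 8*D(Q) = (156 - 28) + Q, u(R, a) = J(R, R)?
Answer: -2885955/3937397878 ≈ -0.00073296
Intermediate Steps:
u(R, a) = R
D(Q) = 16 + Q/8 (D(Q) = ((156 - 28) + Q)/8 = (128 + Q)/8 = 16 + Q/8)
(-426520/(-151315) + D(-532))/(65698 + u(-645, -516)) = (-426520/(-151315) + (16 + (⅛)*(-532)))/(65698 - 645) = (-426520*(-1/151315) + (16 - 133/2))/65053 = (85304/30263 - 101/2)*(1/65053) = -2885955/60526*1/65053 = -2885955/3937397878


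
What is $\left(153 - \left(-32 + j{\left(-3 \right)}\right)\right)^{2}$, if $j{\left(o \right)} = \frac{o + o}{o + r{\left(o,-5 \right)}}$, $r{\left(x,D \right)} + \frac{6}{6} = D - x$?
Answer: $33856$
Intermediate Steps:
$r{\left(x,D \right)} = -1 + D - x$ ($r{\left(x,D \right)} = -1 + \left(D - x\right) = -1 + D - x$)
$j{\left(o \right)} = - \frac{o}{3}$ ($j{\left(o \right)} = \frac{o + o}{o - \left(6 + o\right)} = \frac{2 o}{o - \left(6 + o\right)} = \frac{2 o}{-6} = 2 o \left(- \frac{1}{6}\right) = - \frac{o}{3}$)
$\left(153 - \left(-32 + j{\left(-3 \right)}\right)\right)^{2} = \left(153 - \left(-32 - -1\right)\right)^{2} = \left(153 + \left(32 - 1\right)\right)^{2} = \left(153 + 31\right)^{2} = 184^{2} = 33856$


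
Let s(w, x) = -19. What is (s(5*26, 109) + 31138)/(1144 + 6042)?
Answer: 31119/7186 ≈ 4.3305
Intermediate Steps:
(s(5*26, 109) + 31138)/(1144 + 6042) = (-19 + 31138)/(1144 + 6042) = 31119/7186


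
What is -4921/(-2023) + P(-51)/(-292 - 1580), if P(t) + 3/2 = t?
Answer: 887459/360672 ≈ 2.4606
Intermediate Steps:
P(t) = -3/2 + t
-4921/(-2023) + P(-51)/(-292 - 1580) = -4921/(-2023) + (-3/2 - 51)/(-292 - 1580) = -4921*(-1/2023) - 105/2/(-1872) = 703/289 - 105/2*(-1/1872) = 703/289 + 35/1248 = 887459/360672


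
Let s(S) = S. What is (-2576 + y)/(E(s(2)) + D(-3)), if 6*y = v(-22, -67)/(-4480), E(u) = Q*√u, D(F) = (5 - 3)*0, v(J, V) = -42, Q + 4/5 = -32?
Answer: 1648639*√2/41984 ≈ 55.534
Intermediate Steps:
Q = -164/5 (Q = -⅘ - 32 = -164/5 ≈ -32.800)
D(F) = 0 (D(F) = 2*0 = 0)
E(u) = -164*√u/5
y = 1/640 (y = (-42/(-4480))/6 = (-42*(-1/4480))/6 = (⅙)*(3/320) = 1/640 ≈ 0.0015625)
(-2576 + y)/(E(s(2)) + D(-3)) = (-2576 + 1/640)/(-164*√2/5 + 0) = -1648639*(-5*√2/328)/640 = -(-1648639)*√2/41984 = 1648639*√2/41984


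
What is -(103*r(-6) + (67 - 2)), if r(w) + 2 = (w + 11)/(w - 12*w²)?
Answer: 62273/438 ≈ 142.18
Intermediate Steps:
r(w) = -2 + (11 + w)/(w - 12*w²) (r(w) = -2 + (w + 11)/(w - 12*w²) = -2 + (11 + w)/(w - 12*w²))
-(103*r(-6) + (67 - 2)) = -(103*((-11 - 6 - 24*(-6)²)/((-6)*(-1 + 12*(-6)))) + (67 - 2)) = -(103*(-(-11 - 6 - 24*36)/(6*(-1 - 72))) + 65) = -(103*(-⅙*(-11 - 6 - 864)/(-73)) + 65) = -(103*(-⅙*(-1/73)*(-881)) + 65) = -(103*(-881/438) + 65) = -(-90743/438 + 65) = -1*(-62273/438) = 62273/438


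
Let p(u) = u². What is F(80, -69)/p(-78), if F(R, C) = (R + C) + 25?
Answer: 1/169 ≈ 0.0059172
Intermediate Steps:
F(R, C) = 25 + C + R (F(R, C) = (C + R) + 25 = 25 + C + R)
F(80, -69)/p(-78) = (25 - 69 + 80)/((-78)²) = 36/6084 = 36*(1/6084) = 1/169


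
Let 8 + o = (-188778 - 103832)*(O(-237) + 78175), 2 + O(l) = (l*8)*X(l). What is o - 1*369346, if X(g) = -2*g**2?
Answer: -62346711824164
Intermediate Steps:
O(l) = -2 - 16*l**3 (O(l) = -2 + (l*8)*(-2*l**2) = -2 + (8*l)*(-2*l**2) = -2 - 16*l**3)
o = -62346711454818 (o = -8 + (-188778 - 103832)*((-2 - 16*(-237)**3) + 78175) = -8 - 292610*((-2 - 16*(-13312053)) + 78175) = -8 - 292610*((-2 + 212992848) + 78175) = -8 - 292610*(212992846 + 78175) = -8 - 292610*213071021 = -8 - 62346711454810 = -62346711454818)
o - 1*369346 = -62346711454818 - 1*369346 = -62346711454818 - 369346 = -62346711824164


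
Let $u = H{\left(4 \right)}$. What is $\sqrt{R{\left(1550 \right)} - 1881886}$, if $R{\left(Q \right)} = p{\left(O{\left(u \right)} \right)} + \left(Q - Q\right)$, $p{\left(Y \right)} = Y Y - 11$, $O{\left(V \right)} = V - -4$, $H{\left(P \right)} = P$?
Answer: $i \sqrt{1881833} \approx 1371.8 i$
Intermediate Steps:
$u = 4$
$O{\left(V \right)} = 4 + V$ ($O{\left(V \right)} = V + 4 = 4 + V$)
$p{\left(Y \right)} = -11 + Y^{2}$ ($p{\left(Y \right)} = Y^{2} - 11 = -11 + Y^{2}$)
$R{\left(Q \right)} = 53$ ($R{\left(Q \right)} = \left(-11 + \left(4 + 4\right)^{2}\right) + \left(Q - Q\right) = \left(-11 + 8^{2}\right) + 0 = \left(-11 + 64\right) + 0 = 53 + 0 = 53$)
$\sqrt{R{\left(1550 \right)} - 1881886} = \sqrt{53 - 1881886} = \sqrt{-1881833} = i \sqrt{1881833}$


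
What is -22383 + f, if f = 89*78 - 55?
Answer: -15496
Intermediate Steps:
f = 6887 (f = 6942 - 55 = 6887)
-22383 + f = -22383 + 6887 = -15496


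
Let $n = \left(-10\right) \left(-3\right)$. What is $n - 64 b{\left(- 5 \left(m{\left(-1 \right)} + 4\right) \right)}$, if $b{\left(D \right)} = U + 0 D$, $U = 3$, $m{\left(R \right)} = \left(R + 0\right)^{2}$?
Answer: $-162$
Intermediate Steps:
$m{\left(R \right)} = R^{2}$
$b{\left(D \right)} = 3$ ($b{\left(D \right)} = 3 + 0 D = 3 + 0 = 3$)
$n = 30$
$n - 64 b{\left(- 5 \left(m{\left(-1 \right)} + 4\right) \right)} = 30 - 192 = -162$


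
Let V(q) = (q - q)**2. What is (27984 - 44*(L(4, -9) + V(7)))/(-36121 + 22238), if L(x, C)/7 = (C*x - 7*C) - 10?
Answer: -22748/13883 ≈ -1.6385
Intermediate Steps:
V(q) = 0 (V(q) = 0**2 = 0)
L(x, C) = -70 - 49*C + 7*C*x (L(x, C) = 7*((C*x - 7*C) - 10) = 7*((-7*C + C*x) - 10) = 7*(-10 - 7*C + C*x) = -70 - 49*C + 7*C*x)
(27984 - 44*(L(4, -9) + V(7)))/(-36121 + 22238) = (27984 - 44*((-70 - 49*(-9) + 7*(-9)*4) + 0))/(-36121 + 22238) = (27984 - 44*((-70 + 441 - 252) + 0))/(-13883) = (27984 - 44*(119 + 0))*(-1/13883) = (27984 - 44*119)*(-1/13883) = (27984 - 5236)*(-1/13883) = 22748*(-1/13883) = -22748/13883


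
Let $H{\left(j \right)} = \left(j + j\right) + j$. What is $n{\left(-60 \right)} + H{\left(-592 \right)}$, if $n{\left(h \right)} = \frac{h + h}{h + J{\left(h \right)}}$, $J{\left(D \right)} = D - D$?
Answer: $-1774$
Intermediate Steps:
$J{\left(D \right)} = 0$
$H{\left(j \right)} = 3 j$ ($H{\left(j \right)} = 2 j + j = 3 j$)
$n{\left(h \right)} = 2$ ($n{\left(h \right)} = \frac{h + h}{h + 0} = \frac{2 h}{h} = 2$)
$n{\left(-60 \right)} + H{\left(-592 \right)} = 2 + 3 \left(-592\right) = 2 - 1776 = -1774$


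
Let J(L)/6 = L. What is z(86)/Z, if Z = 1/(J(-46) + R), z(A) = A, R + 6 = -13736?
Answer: -1205548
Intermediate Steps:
R = -13742 (R = -6 - 13736 = -13742)
J(L) = 6*L
Z = -1/14018 (Z = 1/(6*(-46) - 13742) = 1/(-276 - 13742) = 1/(-14018) = -1/14018 ≈ -7.1337e-5)
z(86)/Z = 86/(-1/14018) = 86*(-14018) = -1205548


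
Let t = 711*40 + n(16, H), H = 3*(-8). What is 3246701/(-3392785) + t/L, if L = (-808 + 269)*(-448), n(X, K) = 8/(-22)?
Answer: -171874453053/204815644880 ≈ -0.83917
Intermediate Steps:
H = -24
n(X, K) = -4/11 (n(X, K) = 8*(-1/22) = -4/11)
L = 241472 (L = -539*(-448) = 241472)
t = 312836/11 (t = 711*40 - 4/11 = 28440 - 4/11 = 312836/11 ≈ 28440.)
3246701/(-3392785) + t/L = 3246701/(-3392785) + (312836/11)/241472 = 3246701*(-1/3392785) + (312836/11)*(1/241472) = -3246701/3392785 + 78209/664048 = -171874453053/204815644880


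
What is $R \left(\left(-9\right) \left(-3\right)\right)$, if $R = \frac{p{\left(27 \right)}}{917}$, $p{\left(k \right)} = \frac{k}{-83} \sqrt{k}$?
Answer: $- \frac{2187 \sqrt{3}}{76111} \approx -0.049769$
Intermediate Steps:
$p{\left(k \right)} = - \frac{k^{\frac{3}{2}}}{83}$ ($p{\left(k \right)} = k \left(- \frac{1}{83}\right) \sqrt{k} = - \frac{k}{83} \sqrt{k} = - \frac{k^{\frac{3}{2}}}{83}$)
$R = - \frac{81 \sqrt{3}}{76111}$ ($R = \frac{\left(- \frac{1}{83}\right) 27^{\frac{3}{2}}}{917} = - \frac{81 \sqrt{3}}{83} \cdot \frac{1}{917} = - \frac{81 \sqrt{3}}{76111} \approx -0.0018433$)
$R \left(\left(-9\right) \left(-3\right)\right) = - \frac{81 \sqrt{3}}{76111} \left(\left(-9\right) \left(-3\right)\right) = - \frac{81 \sqrt{3}}{76111} \cdot 27 = - \frac{2187 \sqrt{3}}{76111}$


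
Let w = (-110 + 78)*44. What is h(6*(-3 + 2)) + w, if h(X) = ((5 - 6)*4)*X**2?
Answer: -1552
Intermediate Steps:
h(X) = -4*X**2 (h(X) = (-1*4)*X**2 = -4*X**2)
w = -1408 (w = -32*44 = -1408)
h(6*(-3 + 2)) + w = -4*36*(-3 + 2)**2 - 1408 = -4*(6*(-1))**2 - 1408 = -4*(-6)**2 - 1408 = -4*36 - 1408 = -144 - 1408 = -1552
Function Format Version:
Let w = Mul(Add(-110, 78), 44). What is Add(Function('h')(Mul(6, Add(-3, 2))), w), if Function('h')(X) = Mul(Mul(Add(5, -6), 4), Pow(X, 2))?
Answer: -1552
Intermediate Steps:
Function('h')(X) = Mul(-4, Pow(X, 2)) (Function('h')(X) = Mul(Mul(-1, 4), Pow(X, 2)) = Mul(-4, Pow(X, 2)))
w = -1408 (w = Mul(-32, 44) = -1408)
Add(Function('h')(Mul(6, Add(-3, 2))), w) = Add(Mul(-4, Pow(Mul(6, Add(-3, 2)), 2)), -1408) = Add(Mul(-4, Pow(Mul(6, -1), 2)), -1408) = Add(Mul(-4, Pow(-6, 2)), -1408) = Add(Mul(-4, 36), -1408) = Add(-144, -1408) = -1552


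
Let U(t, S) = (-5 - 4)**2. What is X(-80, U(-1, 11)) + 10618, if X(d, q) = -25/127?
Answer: 1348461/127 ≈ 10618.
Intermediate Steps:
U(t, S) = 81 (U(t, S) = (-9)**2 = 81)
X(d, q) = -25/127 (X(d, q) = -25*1/127 = -25/127)
X(-80, U(-1, 11)) + 10618 = -25/127 + 10618 = 1348461/127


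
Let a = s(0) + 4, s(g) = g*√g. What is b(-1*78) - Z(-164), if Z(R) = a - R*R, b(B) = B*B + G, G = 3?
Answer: 32979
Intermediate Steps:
s(g) = g^(3/2)
a = 4 (a = 0^(3/2) + 4 = 0 + 4 = 4)
b(B) = 3 + B² (b(B) = B*B + 3 = B² + 3 = 3 + B²)
Z(R) = 4 - R² (Z(R) = 4 - R*R = 4 - R²)
b(-1*78) - Z(-164) = (3 + (-1*78)²) - (4 - 1*(-164)²) = (3 + (-78)²) - (4 - 1*26896) = (3 + 6084) - (4 - 26896) = 6087 - 1*(-26892) = 6087 + 26892 = 32979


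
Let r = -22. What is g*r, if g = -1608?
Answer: 35376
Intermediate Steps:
g*r = -1608*(-22) = 35376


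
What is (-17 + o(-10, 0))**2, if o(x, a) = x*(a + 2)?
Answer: 1369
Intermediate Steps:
o(x, a) = x*(2 + a)
(-17 + o(-10, 0))**2 = (-17 - 10*(2 + 0))**2 = (-17 - 10*2)**2 = (-17 - 20)**2 = (-37)**2 = 1369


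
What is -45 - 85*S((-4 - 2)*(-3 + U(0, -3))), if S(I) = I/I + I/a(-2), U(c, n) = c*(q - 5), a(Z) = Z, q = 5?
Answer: 635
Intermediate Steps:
U(c, n) = 0 (U(c, n) = c*(5 - 5) = c*0 = 0)
S(I) = 1 - I/2 (S(I) = I/I + I/(-2) = 1 + I*(-1/2) = 1 - I/2)
-45 - 85*S((-4 - 2)*(-3 + U(0, -3))) = -45 - 85*(1 - (-4 - 2)*(-3 + 0)/2) = -45 - 85*(1 - (-3)*(-3)) = -45 - 85*(1 - 1/2*18) = -45 - 85*(1 - 9) = -45 - 85*(-8) = -45 + 680 = 635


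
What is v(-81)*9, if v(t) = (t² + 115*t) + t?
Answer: -25515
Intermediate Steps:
v(t) = t² + 116*t
v(-81)*9 = -81*(116 - 81)*9 = -81*35*9 = -2835*9 = -25515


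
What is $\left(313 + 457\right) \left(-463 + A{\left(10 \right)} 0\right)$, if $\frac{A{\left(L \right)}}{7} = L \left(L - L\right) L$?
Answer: $-356510$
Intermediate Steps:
$A{\left(L \right)} = 0$ ($A{\left(L \right)} = 7 L \left(L - L\right) L = 7 L 0 L = 7 \cdot 0 L = 7 \cdot 0 = 0$)
$\left(313 + 457\right) \left(-463 + A{\left(10 \right)} 0\right) = \left(313 + 457\right) \left(-463 + 0 \cdot 0\right) = 770 \left(-463 + 0\right) = 770 \left(-463\right) = -356510$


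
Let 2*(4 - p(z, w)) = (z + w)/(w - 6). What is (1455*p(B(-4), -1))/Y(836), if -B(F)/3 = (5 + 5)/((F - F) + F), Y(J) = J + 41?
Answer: 181875/24556 ≈ 7.4065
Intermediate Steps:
Y(J) = 41 + J
B(F) = -30/F (B(F) = -3*(5 + 5)/((F - F) + F) = -30/(0 + F) = -30/F)
p(z, w) = 4 - (w + z)/(2*(-6 + w)) (p(z, w) = 4 - (z + w)/(2*(w - 6)) = 4 - (w + z)/(2*(-6 + w)))
(1455*p(B(-4), -1))/Y(836) = (1455*((-48 - (-30)/(-4) + 7*(-1))/(2*(-6 - 1))))/(41 + 836) = (1455*((½)*(-48 - (-30)*(-1)/4 - 7)/(-7)))/877 = (1455*((½)*(-⅐)*(-48 - 1*15/2 - 7)))*(1/877) = (1455*((½)*(-⅐)*(-48 - 15/2 - 7)))*(1/877) = (1455*((½)*(-⅐)*(-125/2)))*(1/877) = (1455*(125/28))*(1/877) = (181875/28)*(1/877) = 181875/24556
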